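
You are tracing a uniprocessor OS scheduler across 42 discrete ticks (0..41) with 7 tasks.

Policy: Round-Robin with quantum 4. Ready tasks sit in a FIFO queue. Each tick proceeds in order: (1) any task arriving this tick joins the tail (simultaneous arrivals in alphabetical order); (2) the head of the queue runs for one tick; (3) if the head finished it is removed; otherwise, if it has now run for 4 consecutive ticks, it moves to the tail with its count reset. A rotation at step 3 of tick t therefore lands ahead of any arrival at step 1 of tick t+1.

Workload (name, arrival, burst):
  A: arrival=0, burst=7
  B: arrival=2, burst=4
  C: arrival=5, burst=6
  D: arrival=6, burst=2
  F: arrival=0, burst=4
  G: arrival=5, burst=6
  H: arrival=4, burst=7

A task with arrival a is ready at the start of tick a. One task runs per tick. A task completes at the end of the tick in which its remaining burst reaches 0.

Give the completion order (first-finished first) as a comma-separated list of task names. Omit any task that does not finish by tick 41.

t=0: queue=[A,F] q_used=0 → run A
t=1: queue=[A,F] q_used=1 → run A
t=2: queue=[A,F,B] q_used=2 → run A
t=3: queue=[A,F,B] q_used=3 → run A
t=4: queue=[F,B,A,H] q_used=0 → run F
t=5: queue=[F,B,A,H,C,G] q_used=1 → run F
t=6: queue=[F,B,A,H,C,G,D] q_used=2 → run F
t=7: queue=[F,B,A,H,C,G,D] q_used=3 → run F
t=8: queue=[B,A,H,C,G,D] q_used=0 → run B
t=9: queue=[B,A,H,C,G,D] q_used=1 → run B
t=10: queue=[B,A,H,C,G,D] q_used=2 → run B
t=11: queue=[B,A,H,C,G,D] q_used=3 → run B
t=12: queue=[A,H,C,G,D] q_used=0 → run A
t=13: queue=[A,H,C,G,D] q_used=1 → run A
t=14: queue=[A,H,C,G,D] q_used=2 → run A
t=15: queue=[H,C,G,D] q_used=0 → run H
t=16: queue=[H,C,G,D] q_used=1 → run H
t=17: queue=[H,C,G,D] q_used=2 → run H
t=18: queue=[H,C,G,D] q_used=3 → run H
t=19: queue=[C,G,D,H] q_used=0 → run C
t=20: queue=[C,G,D,H] q_used=1 → run C
t=21: queue=[C,G,D,H] q_used=2 → run C
t=22: queue=[C,G,D,H] q_used=3 → run C
t=23: queue=[G,D,H,C] q_used=0 → run G
t=24: queue=[G,D,H,C] q_used=1 → run G
t=25: queue=[G,D,H,C] q_used=2 → run G
t=26: queue=[G,D,H,C] q_used=3 → run G
t=27: queue=[D,H,C,G] q_used=0 → run D
t=28: queue=[D,H,C,G] q_used=1 → run D
t=29: queue=[H,C,G] q_used=0 → run H
t=30: queue=[H,C,G] q_used=1 → run H
t=31: queue=[H,C,G] q_used=2 → run H
t=32: queue=[C,G] q_used=0 → run C
t=33: queue=[C,G] q_used=1 → run C
t=34: queue=[G] q_used=0 → run G
t=35: queue=[G] q_used=1 → run G
t=36: (idle)
t=37: (idle)
t=38: (idle)
t=39: (idle)
t=40: (idle)
t=41: (idle)

completion order = F, B, A, D, H, C, G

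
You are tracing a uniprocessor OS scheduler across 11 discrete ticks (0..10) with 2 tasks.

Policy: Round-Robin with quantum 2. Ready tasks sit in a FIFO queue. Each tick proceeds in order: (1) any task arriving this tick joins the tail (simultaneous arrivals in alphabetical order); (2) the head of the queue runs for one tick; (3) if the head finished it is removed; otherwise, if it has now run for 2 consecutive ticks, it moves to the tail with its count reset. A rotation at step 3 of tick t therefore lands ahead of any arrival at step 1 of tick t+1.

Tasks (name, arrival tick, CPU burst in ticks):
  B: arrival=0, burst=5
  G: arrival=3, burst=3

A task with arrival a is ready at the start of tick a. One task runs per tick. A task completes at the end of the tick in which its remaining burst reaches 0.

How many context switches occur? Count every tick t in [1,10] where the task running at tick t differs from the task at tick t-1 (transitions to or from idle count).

t=0: queue=[B] q_used=0 → run B
t=1: queue=[B] q_used=1 → run B
t=2: queue=[B] q_used=0 → run B
t=3: queue=[B,G] q_used=1 → run B
t=4: queue=[G,B] q_used=0 → run G
t=5: queue=[G,B] q_used=1 → run G
t=6: queue=[B,G] q_used=0 → run B
t=7: queue=[G] q_used=0 → run G
t=8: (idle)
t=9: (idle)
t=10: (idle)

context switches = 4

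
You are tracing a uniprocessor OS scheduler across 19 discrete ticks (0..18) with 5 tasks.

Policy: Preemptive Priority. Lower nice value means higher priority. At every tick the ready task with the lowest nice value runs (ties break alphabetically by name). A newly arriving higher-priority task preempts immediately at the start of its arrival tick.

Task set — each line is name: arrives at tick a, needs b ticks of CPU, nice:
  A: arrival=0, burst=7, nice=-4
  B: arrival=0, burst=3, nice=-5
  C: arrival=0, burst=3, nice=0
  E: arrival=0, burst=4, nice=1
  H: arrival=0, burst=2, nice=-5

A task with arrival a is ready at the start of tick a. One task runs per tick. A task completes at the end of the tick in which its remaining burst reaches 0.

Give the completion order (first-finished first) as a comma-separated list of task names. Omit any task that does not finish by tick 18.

t=0: ready={A,B,C,E,H} → run B
t=1: ready={A,B,C,E,H} → run B
t=2: ready={A,B,C,E,H} → run B
t=3: ready={A,C,E,H} → run H
t=4: ready={A,C,E,H} → run H
t=5: ready={A,C,E} → run A
t=6: ready={A,C,E} → run A
t=7: ready={A,C,E} → run A
t=8: ready={A,C,E} → run A
t=9: ready={A,C,E} → run A
t=10: ready={A,C,E} → run A
t=11: ready={A,C,E} → run A
t=12: ready={C,E} → run C
t=13: ready={C,E} → run C
t=14: ready={C,E} → run C
t=15: ready={E} → run E
t=16: ready={E} → run E
t=17: ready={E} → run E
t=18: ready={E} → run E

completion order = B, H, A, C, E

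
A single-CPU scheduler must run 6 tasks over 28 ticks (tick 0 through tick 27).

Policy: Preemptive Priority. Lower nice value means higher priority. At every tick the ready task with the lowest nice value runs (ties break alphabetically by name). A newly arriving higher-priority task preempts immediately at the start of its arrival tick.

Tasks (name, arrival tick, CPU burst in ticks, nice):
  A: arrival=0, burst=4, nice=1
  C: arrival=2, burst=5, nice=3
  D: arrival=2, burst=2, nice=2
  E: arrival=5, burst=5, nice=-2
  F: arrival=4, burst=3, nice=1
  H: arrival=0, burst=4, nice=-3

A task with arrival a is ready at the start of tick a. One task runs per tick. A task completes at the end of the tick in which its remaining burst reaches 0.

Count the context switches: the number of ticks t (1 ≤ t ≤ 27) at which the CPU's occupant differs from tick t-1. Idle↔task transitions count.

t=0: ready={A,H} → run H
t=1: ready={A,H} → run H
t=2: ready={A,C,D,H} → run H
t=3: ready={A,C,D,H} → run H
t=4: ready={A,C,D,F} → run A
t=5: ready={A,C,D,E,F} → run E
t=6: ready={A,C,D,E,F} → run E
t=7: ready={A,C,D,E,F} → run E
t=8: ready={A,C,D,E,F} → run E
t=9: ready={A,C,D,E,F} → run E
t=10: ready={A,C,D,F} → run A
t=11: ready={A,C,D,F} → run A
t=12: ready={A,C,D,F} → run A
t=13: ready={C,D,F} → run F
t=14: ready={C,D,F} → run F
t=15: ready={C,D,F} → run F
t=16: ready={C,D} → run D
t=17: ready={C,D} → run D
t=18: ready={C} → run C
t=19: ready={C} → run C
t=20: ready={C} → run C
t=21: ready={C} → run C
t=22: ready={C} → run C
t=23: (idle)
t=24: (idle)
t=25: (idle)
t=26: (idle)
t=27: (idle)

context switches = 7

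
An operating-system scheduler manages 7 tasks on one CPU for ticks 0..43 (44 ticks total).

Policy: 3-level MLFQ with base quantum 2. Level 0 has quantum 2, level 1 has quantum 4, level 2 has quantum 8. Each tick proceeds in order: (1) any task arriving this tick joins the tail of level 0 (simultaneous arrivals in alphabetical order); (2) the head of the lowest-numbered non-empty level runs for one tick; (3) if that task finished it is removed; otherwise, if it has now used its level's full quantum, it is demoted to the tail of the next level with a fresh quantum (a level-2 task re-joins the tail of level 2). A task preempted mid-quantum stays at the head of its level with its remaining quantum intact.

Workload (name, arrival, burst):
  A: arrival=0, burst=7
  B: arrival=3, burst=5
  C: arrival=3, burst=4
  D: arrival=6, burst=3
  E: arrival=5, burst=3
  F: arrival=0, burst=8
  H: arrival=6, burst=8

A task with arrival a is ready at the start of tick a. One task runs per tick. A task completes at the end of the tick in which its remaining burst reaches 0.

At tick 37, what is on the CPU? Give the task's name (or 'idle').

t=0: L0/L1/L2 = AF/-/- → run A
t=1: L0/L1/L2 = AF/-/- → run A
t=2: L0/L1/L2 = F/A/- → run F
t=3: L0/L1/L2 = FBC/A/- → run F
t=4: L0/L1/L2 = BC/AF/- → run B
t=5: L0/L1/L2 = BCE/AF/- → run B
t=6: L0/L1/L2 = CEDH/AFB/- → run C
t=7: L0/L1/L2 = CEDH/AFB/- → run C
t=8: L0/L1/L2 = EDH/AFBC/- → run E
t=9: L0/L1/L2 = EDH/AFBC/- → run E
t=10: L0/L1/L2 = DH/AFBCE/- → run D
t=11: L0/L1/L2 = DH/AFBCE/- → run D
t=12: L0/L1/L2 = H/AFBCED/- → run H
t=13: L0/L1/L2 = H/AFBCED/- → run H
t=14: L0/L1/L2 = -/AFBCEDH/- → run A
t=15: L0/L1/L2 = -/AFBCEDH/- → run A
t=16: L0/L1/L2 = -/AFBCEDH/- → run A
t=17: L0/L1/L2 = -/AFBCEDH/- → run A
t=18: L0/L1/L2 = -/FBCEDH/A → run F
t=19: L0/L1/L2 = -/FBCEDH/A → run F
t=20: L0/L1/L2 = -/FBCEDH/A → run F
t=21: L0/L1/L2 = -/FBCEDH/A → run F
t=22: L0/L1/L2 = -/BCEDH/AF → run B
t=23: L0/L1/L2 = -/BCEDH/AF → run B
t=24: L0/L1/L2 = -/BCEDH/AF → run B
t=25: L0/L1/L2 = -/CEDH/AF → run C
t=26: L0/L1/L2 = -/CEDH/AF → run C
t=27: L0/L1/L2 = -/EDH/AF → run E
t=28: L0/L1/L2 = -/DH/AF → run D
t=29: L0/L1/L2 = -/H/AF → run H
t=30: L0/L1/L2 = -/H/AF → run H
t=31: L0/L1/L2 = -/H/AF → run H
t=32: L0/L1/L2 = -/H/AF → run H
t=33: L0/L1/L2 = -/-/AFH → run A
t=34: L0/L1/L2 = -/-/FH → run F
t=35: L0/L1/L2 = -/-/FH → run F
t=36: L0/L1/L2 = -/-/H → run H
t=37: L0/L1/L2 = -/-/H → run H
t=38: (idle)
t=39: (idle)
t=40: (idle)
t=41: (idle)
t=42: (idle)
t=43: (idle)

running at tick 37 = H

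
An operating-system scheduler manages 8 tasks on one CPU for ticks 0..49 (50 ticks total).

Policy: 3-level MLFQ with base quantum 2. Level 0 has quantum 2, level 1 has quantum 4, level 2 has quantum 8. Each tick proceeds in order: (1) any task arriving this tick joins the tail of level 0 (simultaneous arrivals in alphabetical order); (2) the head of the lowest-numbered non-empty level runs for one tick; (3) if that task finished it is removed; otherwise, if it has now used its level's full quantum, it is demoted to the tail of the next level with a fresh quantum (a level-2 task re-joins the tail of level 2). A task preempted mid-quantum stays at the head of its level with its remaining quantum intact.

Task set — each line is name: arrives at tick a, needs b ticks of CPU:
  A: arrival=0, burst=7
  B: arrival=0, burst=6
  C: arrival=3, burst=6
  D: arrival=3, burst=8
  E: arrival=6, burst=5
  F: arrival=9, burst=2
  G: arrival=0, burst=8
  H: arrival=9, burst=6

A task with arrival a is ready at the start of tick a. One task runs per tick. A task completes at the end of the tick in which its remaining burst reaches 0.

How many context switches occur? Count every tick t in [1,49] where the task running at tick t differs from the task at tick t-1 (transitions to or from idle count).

context switches = 18

t=0: L0/L1/L2 = ABG/-/- → run A
t=1: L0/L1/L2 = ABG/-/- → run A
t=2: L0/L1/L2 = BG/A/- → run B
t=3: L0/L1/L2 = BGCD/A/- → run B
t=4: L0/L1/L2 = GCD/AB/- → run G
t=5: L0/L1/L2 = GCD/AB/- → run G
t=6: L0/L1/L2 = CDE/ABG/- → run C
t=7: L0/L1/L2 = CDE/ABG/- → run C
t=8: L0/L1/L2 = DE/ABGC/- → run D
t=9: L0/L1/L2 = DEFH/ABGC/- → run D
t=10: L0/L1/L2 = EFH/ABGCD/- → run E
t=11: L0/L1/L2 = EFH/ABGCD/- → run E
t=12: L0/L1/L2 = FH/ABGCDE/- → run F
t=13: L0/L1/L2 = FH/ABGCDE/- → run F
t=14: L0/L1/L2 = H/ABGCDE/- → run H
t=15: L0/L1/L2 = H/ABGCDE/- → run H
t=16: L0/L1/L2 = -/ABGCDEH/- → run A
t=17: L0/L1/L2 = -/ABGCDEH/- → run A
t=18: L0/L1/L2 = -/ABGCDEH/- → run A
t=19: L0/L1/L2 = -/ABGCDEH/- → run A
t=20: L0/L1/L2 = -/BGCDEH/A → run B
t=21: L0/L1/L2 = -/BGCDEH/A → run B
t=22: L0/L1/L2 = -/BGCDEH/A → run B
t=23: L0/L1/L2 = -/BGCDEH/A → run B
t=24: L0/L1/L2 = -/GCDEH/A → run G
t=25: L0/L1/L2 = -/GCDEH/A → run G
t=26: L0/L1/L2 = -/GCDEH/A → run G
t=27: L0/L1/L2 = -/GCDEH/A → run G
t=28: L0/L1/L2 = -/CDEH/AG → run C
t=29: L0/L1/L2 = -/CDEH/AG → run C
t=30: L0/L1/L2 = -/CDEH/AG → run C
t=31: L0/L1/L2 = -/CDEH/AG → run C
t=32: L0/L1/L2 = -/DEH/AG → run D
t=33: L0/L1/L2 = -/DEH/AG → run D
t=34: L0/L1/L2 = -/DEH/AG → run D
t=35: L0/L1/L2 = -/DEH/AG → run D
t=36: L0/L1/L2 = -/EH/AGD → run E
t=37: L0/L1/L2 = -/EH/AGD → run E
t=38: L0/L1/L2 = -/EH/AGD → run E
t=39: L0/L1/L2 = -/H/AGD → run H
t=40: L0/L1/L2 = -/H/AGD → run H
t=41: L0/L1/L2 = -/H/AGD → run H
t=42: L0/L1/L2 = -/H/AGD → run H
t=43: L0/L1/L2 = -/-/AGD → run A
t=44: L0/L1/L2 = -/-/GD → run G
t=45: L0/L1/L2 = -/-/GD → run G
t=46: L0/L1/L2 = -/-/D → run D
t=47: L0/L1/L2 = -/-/D → run D
t=48: (idle)
t=49: (idle)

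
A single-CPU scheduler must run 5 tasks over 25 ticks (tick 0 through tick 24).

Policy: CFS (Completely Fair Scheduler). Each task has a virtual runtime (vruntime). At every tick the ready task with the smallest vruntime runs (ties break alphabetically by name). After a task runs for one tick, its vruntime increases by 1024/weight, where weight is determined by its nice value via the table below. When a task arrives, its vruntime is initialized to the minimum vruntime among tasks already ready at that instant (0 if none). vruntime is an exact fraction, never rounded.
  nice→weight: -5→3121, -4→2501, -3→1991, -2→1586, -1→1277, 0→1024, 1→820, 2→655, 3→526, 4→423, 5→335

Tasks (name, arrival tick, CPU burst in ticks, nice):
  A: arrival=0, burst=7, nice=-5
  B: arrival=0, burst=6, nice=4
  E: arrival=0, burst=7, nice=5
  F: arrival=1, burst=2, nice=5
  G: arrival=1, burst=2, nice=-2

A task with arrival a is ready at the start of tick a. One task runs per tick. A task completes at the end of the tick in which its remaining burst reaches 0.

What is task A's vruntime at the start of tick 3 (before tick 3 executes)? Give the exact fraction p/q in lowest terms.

vruntime(A, start of tick 3) = 1024/3121

t=0: vr[A=0 B=0 E=0] → run A
t=1: vr[A=1024/3121 B=0 E=0 F=0 G=0] → run B
t=2: vr[A=1024/3121 B=1024/423 E=0 F=0 G=0] → run E
t=3: vr[A=1024/3121 B=1024/423 E=1024/335 F=0 G=0] → run F
t=4: vr[A=1024/3121 B=1024/423 E=1024/335 F=1024/335 G=0] → run G
t=5: vr[A=1024/3121 B=1024/423 E=1024/335 F=1024/335 G=512/793] → run A
t=6: vr[A=2048/3121 B=1024/423 E=1024/335 F=1024/335 G=512/793] → run G
t=7: vr[A=2048/3121 B=1024/423 E=1024/335 F=1024/335] → run A
t=8: vr[A=3072/3121 B=1024/423 E=1024/335 F=1024/335] → run A
t=9: vr[A=4096/3121 B=1024/423 E=1024/335 F=1024/335] → run A
t=10: vr[A=5120/3121 B=1024/423 E=1024/335 F=1024/335] → run A
t=11: vr[A=6144/3121 B=1024/423 E=1024/335 F=1024/335] → run A
t=12: vr[B=1024/423 E=1024/335 F=1024/335] → run B
t=13: vr[B=2048/423 E=1024/335 F=1024/335] → run E
t=14: vr[B=2048/423 E=2048/335 F=1024/335] → run F
t=15: vr[B=2048/423 E=2048/335] → run B
t=16: vr[B=1024/141 E=2048/335] → run E
t=17: vr[B=1024/141 E=3072/335] → run B
t=18: vr[B=4096/423 E=3072/335] → run E
t=19: vr[B=4096/423 E=4096/335] → run B
t=20: vr[B=5120/423 E=4096/335] → run B
t=21: vr[E=4096/335] → run E
t=22: vr[E=1024/67] → run E
t=23: vr[E=6144/335] → run E
t=24: (idle)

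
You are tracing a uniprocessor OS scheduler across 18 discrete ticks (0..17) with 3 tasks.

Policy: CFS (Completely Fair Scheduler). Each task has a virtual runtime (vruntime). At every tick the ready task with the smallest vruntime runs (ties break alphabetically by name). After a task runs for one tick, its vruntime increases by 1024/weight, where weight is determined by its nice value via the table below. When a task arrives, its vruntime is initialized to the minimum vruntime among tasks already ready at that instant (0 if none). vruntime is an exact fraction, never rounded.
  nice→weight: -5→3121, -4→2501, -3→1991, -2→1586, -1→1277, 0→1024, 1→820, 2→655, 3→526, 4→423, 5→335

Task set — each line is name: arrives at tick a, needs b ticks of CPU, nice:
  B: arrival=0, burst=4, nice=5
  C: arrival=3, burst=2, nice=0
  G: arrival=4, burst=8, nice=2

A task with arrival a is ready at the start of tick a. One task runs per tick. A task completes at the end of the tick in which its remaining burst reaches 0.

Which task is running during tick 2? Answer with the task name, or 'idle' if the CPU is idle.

t=0: vr[B=0] → run B
t=1: vr[B=1024/335] → run B
t=2: vr[B=2048/335] → run B
t=3: vr[B=3072/335 C=3072/335] → run B
t=4: vr[C=3072/335 G=3072/335] → run C
t=5: vr[C=3407/335 G=3072/335] → run G
t=6: vr[C=3407/335 G=94208/8777] → run C
t=7: vr[G=94208/8777] → run G
t=8: vr[G=539648/43885] → run G
t=9: vr[G=608256/43885] → run G
t=10: vr[G=676864/43885] → run G
t=11: vr[G=745472/43885] → run G
t=12: vr[G=162816/8777] → run G
t=13: vr[G=882688/43885] → run G
t=14: (idle)
t=15: (idle)
t=16: (idle)
t=17: (idle)

running at tick 2 = B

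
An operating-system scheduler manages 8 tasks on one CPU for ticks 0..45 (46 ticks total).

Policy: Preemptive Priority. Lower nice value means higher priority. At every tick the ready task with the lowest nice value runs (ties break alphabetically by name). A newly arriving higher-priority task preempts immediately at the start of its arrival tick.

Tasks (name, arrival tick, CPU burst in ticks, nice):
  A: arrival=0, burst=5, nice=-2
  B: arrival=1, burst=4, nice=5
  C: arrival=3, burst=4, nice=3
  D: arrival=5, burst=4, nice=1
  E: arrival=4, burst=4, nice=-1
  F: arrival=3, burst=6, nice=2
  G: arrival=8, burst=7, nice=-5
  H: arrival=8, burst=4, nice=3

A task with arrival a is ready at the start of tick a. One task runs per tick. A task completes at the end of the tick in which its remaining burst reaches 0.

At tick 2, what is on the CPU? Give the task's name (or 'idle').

t=0: ready={A} → run A
t=1: ready={A,B} → run A
t=2: ready={A,B} → run A
t=3: ready={A,B,C,F} → run A
t=4: ready={A,B,C,E,F} → run A
t=5: ready={B,C,D,E,F} → run E
t=6: ready={B,C,D,E,F} → run E
t=7: ready={B,C,D,E,F} → run E
t=8: ready={B,C,D,E,F,G,H} → run G
t=9: ready={B,C,D,E,F,G,H} → run G
t=10: ready={B,C,D,E,F,G,H} → run G
t=11: ready={B,C,D,E,F,G,H} → run G
t=12: ready={B,C,D,E,F,G,H} → run G
t=13: ready={B,C,D,E,F,G,H} → run G
t=14: ready={B,C,D,E,F,G,H} → run G
t=15: ready={B,C,D,E,F,H} → run E
t=16: ready={B,C,D,F,H} → run D
t=17: ready={B,C,D,F,H} → run D
t=18: ready={B,C,D,F,H} → run D
t=19: ready={B,C,D,F,H} → run D
t=20: ready={B,C,F,H} → run F
t=21: ready={B,C,F,H} → run F
t=22: ready={B,C,F,H} → run F
t=23: ready={B,C,F,H} → run F
t=24: ready={B,C,F,H} → run F
t=25: ready={B,C,F,H} → run F
t=26: ready={B,C,H} → run C
t=27: ready={B,C,H} → run C
t=28: ready={B,C,H} → run C
t=29: ready={B,C,H} → run C
t=30: ready={B,H} → run H
t=31: ready={B,H} → run H
t=32: ready={B,H} → run H
t=33: ready={B,H} → run H
t=34: ready={B} → run B
t=35: ready={B} → run B
t=36: ready={B} → run B
t=37: ready={B} → run B
t=38: (idle)
t=39: (idle)
t=40: (idle)
t=41: (idle)
t=42: (idle)
t=43: (idle)
t=44: (idle)
t=45: (idle)

running at tick 2 = A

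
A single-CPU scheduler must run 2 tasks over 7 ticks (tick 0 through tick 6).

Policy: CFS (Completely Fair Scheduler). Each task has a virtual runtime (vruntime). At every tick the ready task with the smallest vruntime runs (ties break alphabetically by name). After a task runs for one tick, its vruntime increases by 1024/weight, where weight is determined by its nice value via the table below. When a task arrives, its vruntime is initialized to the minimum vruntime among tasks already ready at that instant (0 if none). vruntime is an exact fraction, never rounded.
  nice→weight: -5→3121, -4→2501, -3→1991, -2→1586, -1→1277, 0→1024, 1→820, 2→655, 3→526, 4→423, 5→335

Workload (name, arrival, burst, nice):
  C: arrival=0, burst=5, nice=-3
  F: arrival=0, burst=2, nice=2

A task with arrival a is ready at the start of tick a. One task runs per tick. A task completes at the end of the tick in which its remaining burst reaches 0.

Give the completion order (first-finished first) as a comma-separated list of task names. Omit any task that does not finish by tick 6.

completion order = F, C

t=0: vr[C=0 F=0] → run C
t=1: vr[C=1024/1991 F=0] → run F
t=2: vr[C=1024/1991 F=1024/655] → run C
t=3: vr[C=2048/1991 F=1024/655] → run C
t=4: vr[C=3072/1991 F=1024/655] → run C
t=5: vr[C=4096/1991 F=1024/655] → run F
t=6: vr[C=4096/1991] → run C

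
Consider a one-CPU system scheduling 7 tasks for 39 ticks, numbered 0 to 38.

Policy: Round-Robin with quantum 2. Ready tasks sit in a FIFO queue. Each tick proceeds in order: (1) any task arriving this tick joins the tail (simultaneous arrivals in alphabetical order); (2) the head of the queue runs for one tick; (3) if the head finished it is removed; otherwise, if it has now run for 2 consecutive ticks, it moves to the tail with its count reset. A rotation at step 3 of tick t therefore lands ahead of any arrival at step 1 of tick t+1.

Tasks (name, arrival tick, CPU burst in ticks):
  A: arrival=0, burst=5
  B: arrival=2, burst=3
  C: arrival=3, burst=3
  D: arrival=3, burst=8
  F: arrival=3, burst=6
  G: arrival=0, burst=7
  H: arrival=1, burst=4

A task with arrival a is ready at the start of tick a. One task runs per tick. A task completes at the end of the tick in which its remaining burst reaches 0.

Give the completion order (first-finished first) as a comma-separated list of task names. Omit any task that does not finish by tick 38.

completion order = H, A, B, C, F, G, D

t=0: queue=[A,G] q_used=0 → run A
t=1: queue=[A,G,H] q_used=1 → run A
t=2: queue=[G,H,A,B] q_used=0 → run G
t=3: queue=[G,H,A,B,C,D,F] q_used=1 → run G
t=4: queue=[H,A,B,C,D,F,G] q_used=0 → run H
t=5: queue=[H,A,B,C,D,F,G] q_used=1 → run H
t=6: queue=[A,B,C,D,F,G,H] q_used=0 → run A
t=7: queue=[A,B,C,D,F,G,H] q_used=1 → run A
t=8: queue=[B,C,D,F,G,H,A] q_used=0 → run B
t=9: queue=[B,C,D,F,G,H,A] q_used=1 → run B
t=10: queue=[C,D,F,G,H,A,B] q_used=0 → run C
t=11: queue=[C,D,F,G,H,A,B] q_used=1 → run C
t=12: queue=[D,F,G,H,A,B,C] q_used=0 → run D
t=13: queue=[D,F,G,H,A,B,C] q_used=1 → run D
t=14: queue=[F,G,H,A,B,C,D] q_used=0 → run F
t=15: queue=[F,G,H,A,B,C,D] q_used=1 → run F
t=16: queue=[G,H,A,B,C,D,F] q_used=0 → run G
t=17: queue=[G,H,A,B,C,D,F] q_used=1 → run G
t=18: queue=[H,A,B,C,D,F,G] q_used=0 → run H
t=19: queue=[H,A,B,C,D,F,G] q_used=1 → run H
t=20: queue=[A,B,C,D,F,G] q_used=0 → run A
t=21: queue=[B,C,D,F,G] q_used=0 → run B
t=22: queue=[C,D,F,G] q_used=0 → run C
t=23: queue=[D,F,G] q_used=0 → run D
t=24: queue=[D,F,G] q_used=1 → run D
t=25: queue=[F,G,D] q_used=0 → run F
t=26: queue=[F,G,D] q_used=1 → run F
t=27: queue=[G,D,F] q_used=0 → run G
t=28: queue=[G,D,F] q_used=1 → run G
t=29: queue=[D,F,G] q_used=0 → run D
t=30: queue=[D,F,G] q_used=1 → run D
t=31: queue=[F,G,D] q_used=0 → run F
t=32: queue=[F,G,D] q_used=1 → run F
t=33: queue=[G,D] q_used=0 → run G
t=34: queue=[D] q_used=0 → run D
t=35: queue=[D] q_used=1 → run D
t=36: (idle)
t=37: (idle)
t=38: (idle)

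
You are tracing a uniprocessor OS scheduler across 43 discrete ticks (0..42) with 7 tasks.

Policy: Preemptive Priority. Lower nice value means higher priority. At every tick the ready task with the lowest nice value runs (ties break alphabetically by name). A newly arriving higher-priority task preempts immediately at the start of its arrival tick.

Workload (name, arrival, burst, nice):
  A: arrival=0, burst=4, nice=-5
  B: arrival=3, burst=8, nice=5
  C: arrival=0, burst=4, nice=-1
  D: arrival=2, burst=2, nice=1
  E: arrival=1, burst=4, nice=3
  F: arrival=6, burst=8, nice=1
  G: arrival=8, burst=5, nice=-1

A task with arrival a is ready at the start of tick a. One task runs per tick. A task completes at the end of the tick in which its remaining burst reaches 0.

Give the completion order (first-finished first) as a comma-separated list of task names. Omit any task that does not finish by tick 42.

completion order = A, C, G, D, F, E, B

t=0: ready={A,C} → run A
t=1: ready={A,C,E} → run A
t=2: ready={A,C,D,E} → run A
t=3: ready={A,B,C,D,E} → run A
t=4: ready={B,C,D,E} → run C
t=5: ready={B,C,D,E} → run C
t=6: ready={B,C,D,E,F} → run C
t=7: ready={B,C,D,E,F} → run C
t=8: ready={B,D,E,F,G} → run G
t=9: ready={B,D,E,F,G} → run G
t=10: ready={B,D,E,F,G} → run G
t=11: ready={B,D,E,F,G} → run G
t=12: ready={B,D,E,F,G} → run G
t=13: ready={B,D,E,F} → run D
t=14: ready={B,D,E,F} → run D
t=15: ready={B,E,F} → run F
t=16: ready={B,E,F} → run F
t=17: ready={B,E,F} → run F
t=18: ready={B,E,F} → run F
t=19: ready={B,E,F} → run F
t=20: ready={B,E,F} → run F
t=21: ready={B,E,F} → run F
t=22: ready={B,E,F} → run F
t=23: ready={B,E} → run E
t=24: ready={B,E} → run E
t=25: ready={B,E} → run E
t=26: ready={B,E} → run E
t=27: ready={B} → run B
t=28: ready={B} → run B
t=29: ready={B} → run B
t=30: ready={B} → run B
t=31: ready={B} → run B
t=32: ready={B} → run B
t=33: ready={B} → run B
t=34: ready={B} → run B
t=35: (idle)
t=36: (idle)
t=37: (idle)
t=38: (idle)
t=39: (idle)
t=40: (idle)
t=41: (idle)
t=42: (idle)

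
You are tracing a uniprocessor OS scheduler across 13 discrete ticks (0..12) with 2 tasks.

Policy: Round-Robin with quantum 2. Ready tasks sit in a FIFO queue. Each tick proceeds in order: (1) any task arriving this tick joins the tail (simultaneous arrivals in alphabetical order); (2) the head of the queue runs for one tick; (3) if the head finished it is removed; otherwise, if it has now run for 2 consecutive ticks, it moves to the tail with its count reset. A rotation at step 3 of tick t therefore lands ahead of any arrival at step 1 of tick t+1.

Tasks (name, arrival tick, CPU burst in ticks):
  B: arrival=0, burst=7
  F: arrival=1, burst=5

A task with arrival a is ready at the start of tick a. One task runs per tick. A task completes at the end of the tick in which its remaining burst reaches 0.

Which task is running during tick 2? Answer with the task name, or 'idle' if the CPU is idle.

t=0: queue=[B] q_used=0 → run B
t=1: queue=[B,F] q_used=1 → run B
t=2: queue=[F,B] q_used=0 → run F
t=3: queue=[F,B] q_used=1 → run F
t=4: queue=[B,F] q_used=0 → run B
t=5: queue=[B,F] q_used=1 → run B
t=6: queue=[F,B] q_used=0 → run F
t=7: queue=[F,B] q_used=1 → run F
t=8: queue=[B,F] q_used=0 → run B
t=9: queue=[B,F] q_used=1 → run B
t=10: queue=[F,B] q_used=0 → run F
t=11: queue=[B] q_used=0 → run B
t=12: (idle)

running at tick 2 = F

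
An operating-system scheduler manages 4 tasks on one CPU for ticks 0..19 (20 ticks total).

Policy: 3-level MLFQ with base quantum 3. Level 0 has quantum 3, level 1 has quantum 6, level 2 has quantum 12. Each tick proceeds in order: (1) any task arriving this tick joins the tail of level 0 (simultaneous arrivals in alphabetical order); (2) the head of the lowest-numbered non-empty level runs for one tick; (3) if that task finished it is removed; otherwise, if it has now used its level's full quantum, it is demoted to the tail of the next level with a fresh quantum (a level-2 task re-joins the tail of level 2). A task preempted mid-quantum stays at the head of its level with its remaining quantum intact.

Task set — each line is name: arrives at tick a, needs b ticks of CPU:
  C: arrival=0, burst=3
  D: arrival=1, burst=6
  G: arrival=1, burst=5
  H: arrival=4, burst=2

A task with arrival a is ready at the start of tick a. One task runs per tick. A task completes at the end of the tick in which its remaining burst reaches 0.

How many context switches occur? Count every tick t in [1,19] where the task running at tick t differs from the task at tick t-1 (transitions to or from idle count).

t=0: L0/L1/L2 = C/-/- → run C
t=1: L0/L1/L2 = CDG/-/- → run C
t=2: L0/L1/L2 = CDG/-/- → run C
t=3: L0/L1/L2 = DG/-/- → run D
t=4: L0/L1/L2 = DGH/-/- → run D
t=5: L0/L1/L2 = DGH/-/- → run D
t=6: L0/L1/L2 = GH/D/- → run G
t=7: L0/L1/L2 = GH/D/- → run G
t=8: L0/L1/L2 = GH/D/- → run G
t=9: L0/L1/L2 = H/DG/- → run H
t=10: L0/L1/L2 = H/DG/- → run H
t=11: L0/L1/L2 = -/DG/- → run D
t=12: L0/L1/L2 = -/DG/- → run D
t=13: L0/L1/L2 = -/DG/- → run D
t=14: L0/L1/L2 = -/G/- → run G
t=15: L0/L1/L2 = -/G/- → run G
t=16: (idle)
t=17: (idle)
t=18: (idle)
t=19: (idle)

context switches = 6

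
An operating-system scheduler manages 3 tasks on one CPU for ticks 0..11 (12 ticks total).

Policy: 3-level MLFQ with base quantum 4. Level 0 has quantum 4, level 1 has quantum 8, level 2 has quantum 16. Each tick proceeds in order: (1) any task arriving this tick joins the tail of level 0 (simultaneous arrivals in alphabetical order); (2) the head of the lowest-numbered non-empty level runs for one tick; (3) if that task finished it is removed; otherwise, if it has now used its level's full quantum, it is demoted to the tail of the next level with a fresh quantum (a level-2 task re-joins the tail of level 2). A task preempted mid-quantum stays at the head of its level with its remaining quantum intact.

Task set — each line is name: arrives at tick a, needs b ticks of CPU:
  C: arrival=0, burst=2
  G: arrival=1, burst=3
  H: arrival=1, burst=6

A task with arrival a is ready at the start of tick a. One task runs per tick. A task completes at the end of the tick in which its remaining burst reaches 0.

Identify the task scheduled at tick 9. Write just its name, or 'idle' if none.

t=0: L0/L1/L2 = C/-/- → run C
t=1: L0/L1/L2 = CGH/-/- → run C
t=2: L0/L1/L2 = GH/-/- → run G
t=3: L0/L1/L2 = GH/-/- → run G
t=4: L0/L1/L2 = GH/-/- → run G
t=5: L0/L1/L2 = H/-/- → run H
t=6: L0/L1/L2 = H/-/- → run H
t=7: L0/L1/L2 = H/-/- → run H
t=8: L0/L1/L2 = H/-/- → run H
t=9: L0/L1/L2 = -/H/- → run H
t=10: L0/L1/L2 = -/H/- → run H
t=11: (idle)

running at tick 9 = H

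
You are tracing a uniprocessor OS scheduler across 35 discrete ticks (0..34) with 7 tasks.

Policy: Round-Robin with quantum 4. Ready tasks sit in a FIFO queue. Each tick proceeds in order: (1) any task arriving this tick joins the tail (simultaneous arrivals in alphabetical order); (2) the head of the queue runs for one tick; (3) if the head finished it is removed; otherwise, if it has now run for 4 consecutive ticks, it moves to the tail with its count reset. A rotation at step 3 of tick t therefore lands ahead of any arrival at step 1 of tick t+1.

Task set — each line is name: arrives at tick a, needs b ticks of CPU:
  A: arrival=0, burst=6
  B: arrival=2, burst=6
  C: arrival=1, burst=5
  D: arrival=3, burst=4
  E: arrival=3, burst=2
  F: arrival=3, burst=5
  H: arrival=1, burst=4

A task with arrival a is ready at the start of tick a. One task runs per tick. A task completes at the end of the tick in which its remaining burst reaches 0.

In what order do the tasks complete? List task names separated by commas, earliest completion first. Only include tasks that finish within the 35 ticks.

t=0: queue=[A] q_used=0 → run A
t=1: queue=[A,C,H] q_used=1 → run A
t=2: queue=[A,C,H,B] q_used=2 → run A
t=3: queue=[A,C,H,B,D,E,F] q_used=3 → run A
t=4: queue=[C,H,B,D,E,F,A] q_used=0 → run C
t=5: queue=[C,H,B,D,E,F,A] q_used=1 → run C
t=6: queue=[C,H,B,D,E,F,A] q_used=2 → run C
t=7: queue=[C,H,B,D,E,F,A] q_used=3 → run C
t=8: queue=[H,B,D,E,F,A,C] q_used=0 → run H
t=9: queue=[H,B,D,E,F,A,C] q_used=1 → run H
t=10: queue=[H,B,D,E,F,A,C] q_used=2 → run H
t=11: queue=[H,B,D,E,F,A,C] q_used=3 → run H
t=12: queue=[B,D,E,F,A,C] q_used=0 → run B
t=13: queue=[B,D,E,F,A,C] q_used=1 → run B
t=14: queue=[B,D,E,F,A,C] q_used=2 → run B
t=15: queue=[B,D,E,F,A,C] q_used=3 → run B
t=16: queue=[D,E,F,A,C,B] q_used=0 → run D
t=17: queue=[D,E,F,A,C,B] q_used=1 → run D
t=18: queue=[D,E,F,A,C,B] q_used=2 → run D
t=19: queue=[D,E,F,A,C,B] q_used=3 → run D
t=20: queue=[E,F,A,C,B] q_used=0 → run E
t=21: queue=[E,F,A,C,B] q_used=1 → run E
t=22: queue=[F,A,C,B] q_used=0 → run F
t=23: queue=[F,A,C,B] q_used=1 → run F
t=24: queue=[F,A,C,B] q_used=2 → run F
t=25: queue=[F,A,C,B] q_used=3 → run F
t=26: queue=[A,C,B,F] q_used=0 → run A
t=27: queue=[A,C,B,F] q_used=1 → run A
t=28: queue=[C,B,F] q_used=0 → run C
t=29: queue=[B,F] q_used=0 → run B
t=30: queue=[B,F] q_used=1 → run B
t=31: queue=[F] q_used=0 → run F
t=32: (idle)
t=33: (idle)
t=34: (idle)

completion order = H, D, E, A, C, B, F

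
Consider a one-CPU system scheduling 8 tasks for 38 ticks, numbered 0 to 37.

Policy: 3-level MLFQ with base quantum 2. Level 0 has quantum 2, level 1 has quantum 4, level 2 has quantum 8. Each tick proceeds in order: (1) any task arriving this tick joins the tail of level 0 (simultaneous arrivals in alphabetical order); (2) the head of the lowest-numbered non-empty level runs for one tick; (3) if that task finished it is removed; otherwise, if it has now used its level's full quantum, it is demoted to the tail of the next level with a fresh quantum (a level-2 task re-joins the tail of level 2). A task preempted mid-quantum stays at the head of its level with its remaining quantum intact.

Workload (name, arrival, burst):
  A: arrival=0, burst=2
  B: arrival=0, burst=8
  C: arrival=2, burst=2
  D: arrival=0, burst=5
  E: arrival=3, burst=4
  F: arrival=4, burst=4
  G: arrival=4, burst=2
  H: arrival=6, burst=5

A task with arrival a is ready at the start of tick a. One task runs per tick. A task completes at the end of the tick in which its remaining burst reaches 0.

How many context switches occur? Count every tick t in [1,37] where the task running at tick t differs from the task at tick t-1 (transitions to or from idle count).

t=0: L0/L1/L2 = ABD/-/- → run A
t=1: L0/L1/L2 = ABD/-/- → run A
t=2: L0/L1/L2 = BDC/-/- → run B
t=3: L0/L1/L2 = BDCE/-/- → run B
t=4: L0/L1/L2 = DCEFG/B/- → run D
t=5: L0/L1/L2 = DCEFG/B/- → run D
t=6: L0/L1/L2 = CEFGH/BD/- → run C
t=7: L0/L1/L2 = CEFGH/BD/- → run C
t=8: L0/L1/L2 = EFGH/BD/- → run E
t=9: L0/L1/L2 = EFGH/BD/- → run E
t=10: L0/L1/L2 = FGH/BDE/- → run F
t=11: L0/L1/L2 = FGH/BDE/- → run F
t=12: L0/L1/L2 = GH/BDEF/- → run G
t=13: L0/L1/L2 = GH/BDEF/- → run G
t=14: L0/L1/L2 = H/BDEF/- → run H
t=15: L0/L1/L2 = H/BDEF/- → run H
t=16: L0/L1/L2 = -/BDEFH/- → run B
t=17: L0/L1/L2 = -/BDEFH/- → run B
t=18: L0/L1/L2 = -/BDEFH/- → run B
t=19: L0/L1/L2 = -/BDEFH/- → run B
t=20: L0/L1/L2 = -/DEFH/B → run D
t=21: L0/L1/L2 = -/DEFH/B → run D
t=22: L0/L1/L2 = -/DEFH/B → run D
t=23: L0/L1/L2 = -/EFH/B → run E
t=24: L0/L1/L2 = -/EFH/B → run E
t=25: L0/L1/L2 = -/FH/B → run F
t=26: L0/L1/L2 = -/FH/B → run F
t=27: L0/L1/L2 = -/H/B → run H
t=28: L0/L1/L2 = -/H/B → run H
t=29: L0/L1/L2 = -/H/B → run H
t=30: L0/L1/L2 = -/-/B → run B
t=31: L0/L1/L2 = -/-/B → run B
t=32: (idle)
t=33: (idle)
t=34: (idle)
t=35: (idle)
t=36: (idle)
t=37: (idle)

context switches = 14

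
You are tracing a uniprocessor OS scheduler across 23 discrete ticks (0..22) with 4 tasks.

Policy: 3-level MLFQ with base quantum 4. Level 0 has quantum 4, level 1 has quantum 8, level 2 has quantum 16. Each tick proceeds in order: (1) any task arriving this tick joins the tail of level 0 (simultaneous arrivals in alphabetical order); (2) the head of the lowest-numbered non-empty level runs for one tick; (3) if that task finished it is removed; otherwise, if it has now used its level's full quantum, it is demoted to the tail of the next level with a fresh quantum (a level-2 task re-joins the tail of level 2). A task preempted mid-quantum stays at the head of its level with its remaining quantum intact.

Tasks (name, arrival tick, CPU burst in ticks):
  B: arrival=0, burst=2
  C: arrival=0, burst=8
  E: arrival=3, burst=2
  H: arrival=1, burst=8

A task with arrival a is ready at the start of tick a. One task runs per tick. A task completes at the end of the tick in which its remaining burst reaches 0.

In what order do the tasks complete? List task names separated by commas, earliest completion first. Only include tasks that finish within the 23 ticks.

completion order = B, E, C, H

t=0: L0/L1/L2 = BC/-/- → run B
t=1: L0/L1/L2 = BCH/-/- → run B
t=2: L0/L1/L2 = CH/-/- → run C
t=3: L0/L1/L2 = CHE/-/- → run C
t=4: L0/L1/L2 = CHE/-/- → run C
t=5: L0/L1/L2 = CHE/-/- → run C
t=6: L0/L1/L2 = HE/C/- → run H
t=7: L0/L1/L2 = HE/C/- → run H
t=8: L0/L1/L2 = HE/C/- → run H
t=9: L0/L1/L2 = HE/C/- → run H
t=10: L0/L1/L2 = E/CH/- → run E
t=11: L0/L1/L2 = E/CH/- → run E
t=12: L0/L1/L2 = -/CH/- → run C
t=13: L0/L1/L2 = -/CH/- → run C
t=14: L0/L1/L2 = -/CH/- → run C
t=15: L0/L1/L2 = -/CH/- → run C
t=16: L0/L1/L2 = -/H/- → run H
t=17: L0/L1/L2 = -/H/- → run H
t=18: L0/L1/L2 = -/H/- → run H
t=19: L0/L1/L2 = -/H/- → run H
t=20: (idle)
t=21: (idle)
t=22: (idle)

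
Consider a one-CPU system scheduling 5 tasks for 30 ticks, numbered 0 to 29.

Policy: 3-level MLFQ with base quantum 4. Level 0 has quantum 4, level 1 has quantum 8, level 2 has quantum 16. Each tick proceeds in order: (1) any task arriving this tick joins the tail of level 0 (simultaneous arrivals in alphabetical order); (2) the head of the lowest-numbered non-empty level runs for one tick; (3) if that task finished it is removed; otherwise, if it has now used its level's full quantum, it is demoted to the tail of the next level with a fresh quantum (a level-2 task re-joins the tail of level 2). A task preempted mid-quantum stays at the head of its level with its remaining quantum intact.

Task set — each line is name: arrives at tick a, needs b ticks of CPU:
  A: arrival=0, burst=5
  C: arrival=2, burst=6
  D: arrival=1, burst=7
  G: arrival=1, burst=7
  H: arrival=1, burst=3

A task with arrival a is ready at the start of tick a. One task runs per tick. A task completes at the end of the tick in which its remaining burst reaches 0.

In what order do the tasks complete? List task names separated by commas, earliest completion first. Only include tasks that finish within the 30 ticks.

t=0: L0/L1/L2 = A/-/- → run A
t=1: L0/L1/L2 = ADGH/-/- → run A
t=2: L0/L1/L2 = ADGHC/-/- → run A
t=3: L0/L1/L2 = ADGHC/-/- → run A
t=4: L0/L1/L2 = DGHC/A/- → run D
t=5: L0/L1/L2 = DGHC/A/- → run D
t=6: L0/L1/L2 = DGHC/A/- → run D
t=7: L0/L1/L2 = DGHC/A/- → run D
t=8: L0/L1/L2 = GHC/AD/- → run G
t=9: L0/L1/L2 = GHC/AD/- → run G
t=10: L0/L1/L2 = GHC/AD/- → run G
t=11: L0/L1/L2 = GHC/AD/- → run G
t=12: L0/L1/L2 = HC/ADG/- → run H
t=13: L0/L1/L2 = HC/ADG/- → run H
t=14: L0/L1/L2 = HC/ADG/- → run H
t=15: L0/L1/L2 = C/ADG/- → run C
t=16: L0/L1/L2 = C/ADG/- → run C
t=17: L0/L1/L2 = C/ADG/- → run C
t=18: L0/L1/L2 = C/ADG/- → run C
t=19: L0/L1/L2 = -/ADGC/- → run A
t=20: L0/L1/L2 = -/DGC/- → run D
t=21: L0/L1/L2 = -/DGC/- → run D
t=22: L0/L1/L2 = -/DGC/- → run D
t=23: L0/L1/L2 = -/GC/- → run G
t=24: L0/L1/L2 = -/GC/- → run G
t=25: L0/L1/L2 = -/GC/- → run G
t=26: L0/L1/L2 = -/C/- → run C
t=27: L0/L1/L2 = -/C/- → run C
t=28: (idle)
t=29: (idle)

completion order = H, A, D, G, C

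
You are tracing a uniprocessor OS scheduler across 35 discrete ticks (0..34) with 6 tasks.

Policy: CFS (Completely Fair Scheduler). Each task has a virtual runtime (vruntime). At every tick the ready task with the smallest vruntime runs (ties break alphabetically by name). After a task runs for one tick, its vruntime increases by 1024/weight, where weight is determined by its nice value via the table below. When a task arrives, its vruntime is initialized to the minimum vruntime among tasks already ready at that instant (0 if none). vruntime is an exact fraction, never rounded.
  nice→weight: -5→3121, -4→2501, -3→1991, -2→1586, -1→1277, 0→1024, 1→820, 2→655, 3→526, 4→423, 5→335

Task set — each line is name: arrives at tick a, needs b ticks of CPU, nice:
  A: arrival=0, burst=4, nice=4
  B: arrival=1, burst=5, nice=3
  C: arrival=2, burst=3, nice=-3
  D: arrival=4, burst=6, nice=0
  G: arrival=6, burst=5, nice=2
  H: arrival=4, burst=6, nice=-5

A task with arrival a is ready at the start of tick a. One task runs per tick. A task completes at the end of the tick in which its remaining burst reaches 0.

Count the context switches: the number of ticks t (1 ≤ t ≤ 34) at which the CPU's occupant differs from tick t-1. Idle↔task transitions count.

t=0: vr[A=0] → run A
t=1: vr[A=1024/423 B=1024/423] → run A
t=2: vr[A=2048/423 B=1024/423 C=1024/423] → run B
t=3: vr[A=2048/423 B=485888/111249 C=1024/423] → run C
t=4: vr[A=2048/423 B=485888/111249 C=2471936/842193 D=2471936/842193 H=2471936/842193] → run C
t=5: vr[A=2048/423 B=485888/111249 C=2905088/842193 D=2471936/842193 H=2471936/842193] → run D
t=6: vr[A=2048/423 B=485888/111249 C=2905088/842193 D=3314129/842193 G=2471936/842193 H=2471936/842193] → run G
t=7: vr[A=2048/423 B=485888/111249 C=2905088/842193 D=3314129/842193 G=2481523712/551636415 H=2471936/842193] → run H
t=8: vr[A=2048/423 B=485888/111249 C=2905088/842193 D=3314129/842193 G=2481523712/551636415 H=8577317888/2628484353] → run H
t=9: vr[A=2048/423 B=485888/111249 C=2905088/842193 D=3314129/842193 G=2481523712/551636415 H=9439723520/2628484353] → run C
t=10: vr[A=2048/423 B=485888/111249 D=3314129/842193 G=2481523712/551636415 H=9439723520/2628484353] → run H
t=11: vr[A=2048/423 B=485888/111249 D=3314129/842193 G=2481523712/551636415 H=10302129152/2628484353] → run H
t=12: vr[A=2048/423 B=485888/111249 D=3314129/842193 G=2481523712/551636415 H=11164534784/2628484353] → run D
t=13: vr[A=2048/423 B=485888/111249 D=4156322/842193 G=2481523712/551636415 H=11164534784/2628484353] → run H
t=14: vr[A=2048/423 B=485888/111249 D=4156322/842193 G=2481523712/551636415 H=12026940416/2628484353] → run B
t=15: vr[A=2048/423 B=702464/111249 D=4156322/842193 G=2481523712/551636415 H=12026940416/2628484353] → run G
t=16: vr[A=2048/423 B=702464/111249 D=4156322/842193 G=3343929344/551636415 H=12026940416/2628484353] → run H
t=17: vr[A=2048/423 B=702464/111249 D=4156322/842193 G=3343929344/551636415] → run A
t=18: vr[A=1024/141 B=702464/111249 D=4156322/842193 G=3343929344/551636415] → run D
t=19: vr[A=1024/141 B=702464/111249 D=4998515/842193 G=3343929344/551636415] → run D
t=20: vr[A=1024/141 B=702464/111249 D=5840708/842193 G=3343929344/551636415] → run G
t=21: vr[A=1024/141 B=702464/111249 D=5840708/842193 G=4206334976/551636415] → run B
t=22: vr[A=1024/141 B=919040/111249 D=5840708/842193 G=4206334976/551636415] → run D
t=23: vr[A=1024/141 B=919040/111249 D=6682901/842193 G=4206334976/551636415] → run A
t=24: vr[B=919040/111249 D=6682901/842193 G=4206334976/551636415] → run G
t=25: vr[B=919040/111249 D=6682901/842193 G=5068740608/551636415] → run D
t=26: vr[B=919040/111249 G=5068740608/551636415] → run B
t=27: vr[B=1135616/111249 G=5068740608/551636415] → run G
t=28: vr[B=1135616/111249] → run B
t=29: (idle)
t=30: (idle)
t=31: (idle)
t=32: (idle)
t=33: (idle)
t=34: (idle)

context switches = 24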